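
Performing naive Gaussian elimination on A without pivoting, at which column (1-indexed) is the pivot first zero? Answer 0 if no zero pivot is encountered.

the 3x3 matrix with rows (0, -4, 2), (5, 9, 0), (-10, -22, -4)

Naive forward elimination:
Pivot entry (1,1) is zero but row 2 has 5 in column 1 -> naive elimination stops; a row interchange (e.g. R1 <-> R2) would be required here.

first zero-pivot column = 1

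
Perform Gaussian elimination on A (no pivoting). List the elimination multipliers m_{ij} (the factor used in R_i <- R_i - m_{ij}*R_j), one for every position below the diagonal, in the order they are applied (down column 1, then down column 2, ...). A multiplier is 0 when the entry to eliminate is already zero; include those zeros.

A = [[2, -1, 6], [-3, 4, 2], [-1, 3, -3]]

multipliers: -3/2, -1/2, 1

Forward elimination:
R2 <- R2 - (-3/2)*R1:  [   0  5/2   11 ]
R3 <- R3 - (-1/2)*R1:  [   0  5/2    0 ]
R3 <- R3 - (1)*R2:  [   0    0  -11 ]
Multipliers (in order of application): m_{21} = -3/2, m_{31} = -1/2, m_{32} = 1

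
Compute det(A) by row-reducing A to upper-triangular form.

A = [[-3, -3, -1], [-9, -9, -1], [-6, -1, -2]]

Forward elimination:
R2 <- R2 - (3)*R1:  [ 0  0  2 ]
R3 <- R3 - (2)*R1:  [ 0  5  0 ]
R2 <-> R3   (pivot in column 2 was zero)
[ -3  -3  -1 ]
[  0   5   0 ]
[  0   0   2 ]
Upper-triangular form:
[ -3  -3  -1 ]
[  0   5   0 ]
[  0   0   2 ]
det(A) = (-1)^1 * (-3) * (5) * (2) = 30  (1 row swap -> sign -1)

det(A) = 30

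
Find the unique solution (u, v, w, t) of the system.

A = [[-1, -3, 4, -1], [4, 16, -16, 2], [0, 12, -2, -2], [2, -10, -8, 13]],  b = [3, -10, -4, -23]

Forward elimination on [A|b]:
R2 <- R2 - (-4)*R1:  [  0   4   0  -2   2 ]
R4 <- R4 - (-2)*R1:  [   0  -16    0   11  -17 ]
R3 <- R3 - (3)*R2:  [   0    0   -2    4  -10 ]
R4 <- R4 - (-4)*R2:  [  0   0   0   3  -9 ]
Row echelon form:
[ -1  -3   4  -1  |    3 ]
[  0   4   0  -2  |    2 ]
[  0   0  -2   4  |  -10 ]
[  0   0   0   3  |   -9 ]
Back-substitution:
t = (-9) / 3 = -3
w = (-10 - (4)*(-3)) / -2 = -1
v = (2 - (-2)*(-3)) / 4 = -1
u = (3 - (-3)*(-1) - (4)*(-1) - (-1)*(-3)) / -1 = -1

(-1, -1, -1, -3)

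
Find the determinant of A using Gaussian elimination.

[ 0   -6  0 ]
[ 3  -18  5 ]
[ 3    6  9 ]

Forward elimination:
R1 <-> R2   (pivot in column 1 was zero)
[ 3  -18  5 ]
[ 0   -6  0 ]
[ 3    6  9 ]
R3 <- R3 - (1)*R1:  [  0  24   4 ]
R3 <- R3 - (-4)*R2:  [ 0  0  4 ]
Upper-triangular form:
[ 3  -18  5 ]
[ 0   -6  0 ]
[ 0    0  4 ]
det(A) = (-1)^1 * (3) * (-6) * (4) = 72  (1 row swap -> sign -1)

det(A) = 72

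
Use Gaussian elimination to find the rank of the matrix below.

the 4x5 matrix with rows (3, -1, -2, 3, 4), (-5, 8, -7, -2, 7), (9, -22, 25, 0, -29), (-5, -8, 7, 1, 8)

rank(A) = 3

Row reduction:
R2 <- R2 - (-5/3)*R1:  [     0   19/3  -31/3      3   41/3 ]
R3 <- R3 - (3)*R1:  [   0  -19   31   -9  -41 ]
R4 <- R4 - (-5/3)*R1:  [     0  -29/3   11/3      6   44/3 ]
R3 <- R3 - (-3)*R2:  [ 0  0  0  0  0 ]
R4 <- R4 - (-29/19)*R2:  [       0        0  -230/19   201/19   675/19 ]
R3 <-> R4   (pivot in column 3 was zero)
[ 3    -1       -2       3       4 ]
[ 0  19/3    -31/3       3    41/3 ]
[ 0     0  -230/19  201/19  675/19 ]
[ 0     0        0       0       0 ]
Row echelon form:
[ 3    -1       -2       3       4 ]
[ 0  19/3    -31/3       3    41/3 ]
[ 0     0  -230/19  201/19  675/19 ]
[ 0     0        0       0       0 ]
Nonzero rows / pivot columns: 3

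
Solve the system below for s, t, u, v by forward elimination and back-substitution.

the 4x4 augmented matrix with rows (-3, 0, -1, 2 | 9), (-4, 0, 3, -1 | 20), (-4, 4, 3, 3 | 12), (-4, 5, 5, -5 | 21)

Forward elimination on [A|b]:
R2 <- R2 - (4/3)*R1:  [     0      0   13/3  -11/3      8 ]
R3 <- R3 - (4/3)*R1:  [    0     4  13/3   1/3     0 ]
R4 <- R4 - (4/3)*R1:  [     0      5   19/3  -23/3      9 ]
R2 <-> R3   (pivot in column 2 was zero)
[ -3  0    -1      2  9 ]
[  0  4  13/3    1/3  0 ]
[  0  0  13/3  -11/3  8 ]
[  0  5  19/3  -23/3  9 ]
R4 <- R4 - (5/4)*R2:  [      0       0   11/12  -97/12       9 ]
R4 <- R4 - (11/52)*R3:  [      0       0       0  -95/13   95/13 ]
Row echelon form:
[ -3  0    -1       2  |      9 ]
[  0  4  13/3     1/3  |      0 ]
[  0  0  13/3   -11/3  |      8 ]
[  0  0     0  -95/13  |  95/13 ]
Back-substitution:
v = (95/13) / (-95/13) = -1
u = (8 - (-11/3)*(-1)) / (13/3) = 1
t = (0 - (13/3)*(1) - (1/3)*(-1)) / 4 = -1
s = (9 - (-1)*(1) - (2)*(-1)) / -3 = -4

(-4, -1, 1, -1)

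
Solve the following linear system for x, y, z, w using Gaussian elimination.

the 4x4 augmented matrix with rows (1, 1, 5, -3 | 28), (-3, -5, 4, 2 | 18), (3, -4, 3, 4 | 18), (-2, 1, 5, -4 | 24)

(3, -5, 3, -5)

Forward elimination on [A|b]:
R2 <- R2 - (-3)*R1:  [   0   -2   19   -7  102 ]
R3 <- R3 - (3)*R1:  [   0   -7  -12   13  -66 ]
R4 <- R4 - (-2)*R1:  [   0    3   15  -10   80 ]
R3 <- R3 - (7/2)*R2:  [      0       0  -157/2    75/2    -423 ]
R4 <- R4 - (-3/2)*R2:  [     0      0   87/2  -41/2    233 ]
R4 <- R4 - (-87/157)*R3:  [        0         0         0    44/157  -220/157 ]
Row echelon form:
[ 1   1       5      -3  |        28 ]
[ 0  -2      19      -7  |       102 ]
[ 0   0  -157/2    75/2  |      -423 ]
[ 0   0       0  44/157  |  -220/157 ]
Back-substitution:
w = (-220/157) / (44/157) = -5
z = (-423 - (75/2)*(-5)) / (-157/2) = 3
y = (102 - (19)*(3) - (-7)*(-5)) / -2 = -5
x = (28 - (1)*(-5) - (5)*(3) - (-3)*(-5)) / 1 = 3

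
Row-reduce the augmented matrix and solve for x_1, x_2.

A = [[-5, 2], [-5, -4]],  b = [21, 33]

Forward elimination on [A|b]:
R2 <- R2 - (1)*R1:  [  0  -6  12 ]
Row echelon form:
[ -5   2  |  21 ]
[  0  -6  |  12 ]
Back-substitution:
x_2 = (12) / -6 = -2
x_1 = (21 - (2)*(-2)) / -5 = -5

(-5, -2)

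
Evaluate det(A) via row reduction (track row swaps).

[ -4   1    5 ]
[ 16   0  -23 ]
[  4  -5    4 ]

det(A) = -96

Forward elimination:
R2 <- R2 - (-4)*R1:  [  0   4  -3 ]
R3 <- R3 - (-1)*R1:  [  0  -4   9 ]
R3 <- R3 - (-1)*R2:  [ 0  0  6 ]
Upper-triangular form:
[ -4  1   5 ]
[  0  4  -3 ]
[  0  0   6 ]
det(A) = (-1)^0 * (-4) * (4) * (6) = -96  (0 row swaps -> sign +1)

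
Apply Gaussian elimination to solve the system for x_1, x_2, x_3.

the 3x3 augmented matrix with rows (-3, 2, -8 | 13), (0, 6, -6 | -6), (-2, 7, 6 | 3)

(-5, -1, 0)

Forward elimination on [A|b]:
R3 <- R3 - (2/3)*R1:  [     0   17/3   34/3  -17/3 ]
R3 <- R3 - (17/18)*R2:  [  0   0  17   0 ]
Row echelon form:
[ -3  2  -8  |  13 ]
[  0  6  -6  |  -6 ]
[  0  0  17  |   0 ]
Back-substitution:
x_3 = (0) / 17 = 0
x_2 = (-6 - (-6)*(0)) / 6 = -1
x_1 = (13 - (2)*(-1) - (-8)*(0)) / -3 = -5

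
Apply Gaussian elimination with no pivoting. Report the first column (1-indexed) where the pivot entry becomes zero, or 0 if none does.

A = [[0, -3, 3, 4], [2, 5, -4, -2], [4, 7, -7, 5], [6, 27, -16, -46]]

first zero-pivot column = 1

Naive forward elimination:
Pivot entry (1,1) is zero but row 2 has 2 in column 1 -> naive elimination stops; a row interchange (e.g. R1 <-> R2) would be required here.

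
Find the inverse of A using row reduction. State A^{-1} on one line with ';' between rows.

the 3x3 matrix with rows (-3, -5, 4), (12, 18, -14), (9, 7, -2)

inverse = [31/6 3/2 -1/6; -17/2 -5/2 1/2; -13/2 -2 1/2]

Gauss-Jordan on [A | I]:
R1 <- (1/-3)*R1:  [    1   5/3  -4/3  |  -1/3     0     0 ]
R2 <- R2 - (12)*R1:  [  0  -2   2  |   4   1   0 ]
R3 <- R3 - (9)*R1:  [  0  -8  10  |   3   0   1 ]
R2 <- (1/-2)*R2:  [    0     1    -1  |    -2  -1/2     0 ]
R1 <- R1 - (5/3)*R2:  [   1    0  1/3  |    3  5/6    0 ]
R3 <- R3 - (-8)*R2:  [   0    0    2  |  -13   -4    1 ]
R3 <- (1/2)*R3:  [     0      0      1  |  -13/2     -2    1/2 ]
R1 <- R1 - (1/3)*R3:  [    1     0     0  |  31/6   3/2  -1/6 ]
R2 <- R2 - (-1)*R3:  [     0      1      0  |  -17/2   -5/2    1/2 ]
Right block of [I | A^{-1}] is the inverse:
[  31/6   3/2  -1/6 ]
[ -17/2  -5/2   1/2 ]
[ -13/2    -2   1/2 ]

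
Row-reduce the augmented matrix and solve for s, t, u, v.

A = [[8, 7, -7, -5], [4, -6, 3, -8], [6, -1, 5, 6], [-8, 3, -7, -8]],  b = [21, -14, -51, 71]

Forward elimination on [A|b]:
R2 <- R2 - (1/2)*R1:  [     0  -19/2   13/2  -11/2  -49/2 ]
R3 <- R3 - (3/4)*R1:  [      0   -25/4    41/4    39/4  -267/4 ]
R4 <- R4 - (-1)*R1:  [   0   10  -14  -13   92 ]
R3 <- R3 - (25/38)*R2:  [       0        0   227/38   254/19  -962/19 ]
R4 <- R4 - (-20/19)*R2:  [       0        0  -136/19  -357/19  1258/19 ]
R4 <- R4 - (-272/227)*R3:  [        0         0         0  -629/227  1258/227 ]
Row echelon form:
[ 8      7      -7        -5  |        21 ]
[ 0  -19/2    13/2     -11/2  |     -49/2 ]
[ 0      0  227/38    254/19  |   -962/19 ]
[ 0      0       0  -629/227  |  1258/227 ]
Back-substitution:
v = (1258/227) / (-629/227) = -2
u = (-962/19 - (254/19)*(-2)) / (227/38) = -4
t = (-49/2 - (13/2)*(-4) - (-11/2)*(-2)) / (-19/2) = 1
s = (21 - (7)*(1) - (-7)*(-4) - (-5)*(-2)) / 8 = -3

(-3, 1, -4, -2)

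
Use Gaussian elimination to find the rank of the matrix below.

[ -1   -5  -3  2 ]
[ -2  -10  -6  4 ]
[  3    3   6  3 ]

Row reduction:
R2 <- R2 - (2)*R1:  [ 0  0  0  0 ]
R3 <- R3 - (-3)*R1:  [   0  -12   -3    9 ]
R2 <-> R3   (pivot in column 2 was zero)
[ -1   -5  -3  2 ]
[  0  -12  -3  9 ]
[  0    0   0  0 ]
Row echelon form:
[ -1   -5  -3  2 ]
[  0  -12  -3  9 ]
[  0    0   0  0 ]
Nonzero rows / pivot columns: 2

rank(A) = 2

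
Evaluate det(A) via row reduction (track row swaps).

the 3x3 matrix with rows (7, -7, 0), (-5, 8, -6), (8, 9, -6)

det(A) = 588

Forward elimination:
R2 <- R2 - (-5/7)*R1:  [  0   3  -6 ]
R3 <- R3 - (8/7)*R1:  [  0  17  -6 ]
R3 <- R3 - (17/3)*R2:  [  0   0  28 ]
Upper-triangular form:
[ 7  -7   0 ]
[ 0   3  -6 ]
[ 0   0  28 ]
det(A) = (-1)^0 * (7) * (3) * (28) = 588  (0 row swaps -> sign +1)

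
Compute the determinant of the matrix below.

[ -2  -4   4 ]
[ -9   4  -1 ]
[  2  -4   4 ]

Forward elimination:
R2 <- R2 - (9/2)*R1:  [   0   22  -19 ]
R3 <- R3 - (-1)*R1:  [  0  -8   8 ]
R3 <- R3 - (-4/11)*R2:  [     0      0  12/11 ]
Upper-triangular form:
[ -2  -4      4 ]
[  0  22    -19 ]
[  0   0  12/11 ]
det(A) = (-1)^0 * (-2) * (22) * (12/11) = -48  (0 row swaps -> sign +1)

det(A) = -48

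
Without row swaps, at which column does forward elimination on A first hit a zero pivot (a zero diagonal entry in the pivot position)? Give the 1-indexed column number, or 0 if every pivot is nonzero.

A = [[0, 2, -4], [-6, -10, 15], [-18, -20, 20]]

first zero-pivot column = 1

Naive forward elimination:
Pivot entry (1,1) is zero but row 2 has -6 in column 1 -> naive elimination stops; a row interchange (e.g. R1 <-> R2) would be required here.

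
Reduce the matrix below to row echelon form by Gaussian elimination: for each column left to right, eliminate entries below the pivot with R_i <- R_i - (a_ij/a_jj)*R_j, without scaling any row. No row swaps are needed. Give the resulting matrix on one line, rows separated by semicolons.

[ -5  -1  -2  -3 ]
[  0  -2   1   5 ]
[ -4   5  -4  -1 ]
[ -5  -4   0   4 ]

Forward elimination:
R3 <- R3 - (4/5)*R1:  [     0   29/5  -12/5    7/5 ]
R4 <- R4 - (1)*R1:  [  0  -3   2   7 ]
R3 <- R3 - (-29/10)*R2:  [      0       0     1/2  159/10 ]
R4 <- R4 - (3/2)*R2:  [    0     0   1/2  -1/2 ]
R4 <- R4 - (1)*R3:  [     0      0      0  -82/5 ]
Row echelon form:
[ -5  -1   -2      -3 ]
[  0  -2    1       5 ]
[  0   0  1/2  159/10 ]
[  0   0    0   -82/5 ]

REF = [-5 -1 -2 -3; 0 -2 1 5; 0 0 1/2 159/10; 0 0 0 -82/5]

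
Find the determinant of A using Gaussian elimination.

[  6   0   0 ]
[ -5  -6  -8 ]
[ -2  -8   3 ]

det(A) = -492

Forward elimination:
R2 <- R2 - (-5/6)*R1:  [  0  -6  -8 ]
R3 <- R3 - (-1/3)*R1:  [  0  -8   3 ]
R3 <- R3 - (4/3)*R2:  [    0     0  41/3 ]
Upper-triangular form:
[ 6   0     0 ]
[ 0  -6    -8 ]
[ 0   0  41/3 ]
det(A) = (-1)^0 * (6) * (-6) * (41/3) = -492  (0 row swaps -> sign +1)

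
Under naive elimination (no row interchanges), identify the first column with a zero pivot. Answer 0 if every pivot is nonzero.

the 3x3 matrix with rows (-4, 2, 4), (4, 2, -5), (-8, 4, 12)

Naive forward elimination:
R2 <- R2 - (-1)*R1:  [  0   4  -1 ]
R3 <- R3 - (2)*R1:  [ 0  0  4 ]
All pivots nonzero; naive elimination completes without hitting a zero pivot.

first zero-pivot column = 0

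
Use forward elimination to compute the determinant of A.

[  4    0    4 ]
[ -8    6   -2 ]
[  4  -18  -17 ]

det(A) = -72

Forward elimination:
R2 <- R2 - (-2)*R1:  [ 0  6  6 ]
R3 <- R3 - (1)*R1:  [   0  -18  -21 ]
R3 <- R3 - (-3)*R2:  [  0   0  -3 ]
Upper-triangular form:
[ 4  0   4 ]
[ 0  6   6 ]
[ 0  0  -3 ]
det(A) = (-1)^0 * (4) * (6) * (-3) = -72  (0 row swaps -> sign +1)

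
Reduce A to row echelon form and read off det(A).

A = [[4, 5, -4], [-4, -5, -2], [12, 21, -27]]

Forward elimination:
R2 <- R2 - (-1)*R1:  [  0   0  -6 ]
R3 <- R3 - (3)*R1:  [   0    6  -15 ]
R2 <-> R3   (pivot in column 2 was zero)
[ 4  5   -4 ]
[ 0  6  -15 ]
[ 0  0   -6 ]
Upper-triangular form:
[ 4  5   -4 ]
[ 0  6  -15 ]
[ 0  0   -6 ]
det(A) = (-1)^1 * (4) * (6) * (-6) = 144  (1 row swap -> sign -1)

det(A) = 144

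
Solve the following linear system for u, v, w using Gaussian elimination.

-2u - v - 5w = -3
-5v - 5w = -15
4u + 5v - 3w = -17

(-4, 1, 2)

Forward elimination on [A|b]:
R3 <- R3 - (-2)*R1:  [   0    3  -13  -23 ]
R3 <- R3 - (-3/5)*R2:  [   0    0  -16  -32 ]
Row echelon form:
[ -2  -1   -5  |   -3 ]
[  0  -5   -5  |  -15 ]
[  0   0  -16  |  -32 ]
Back-substitution:
w = (-32) / -16 = 2
v = (-15 - (-5)*(2)) / -5 = 1
u = (-3 - (-1)*(1) - (-5)*(2)) / -2 = -4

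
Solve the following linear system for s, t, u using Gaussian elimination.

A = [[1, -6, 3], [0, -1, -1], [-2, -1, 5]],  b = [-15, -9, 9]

(3, 5, 4)

Forward elimination on [A|b]:
R3 <- R3 - (-2)*R1:  [   0  -13   11  -21 ]
R3 <- R3 - (13)*R2:  [  0   0  24  96 ]
Row echelon form:
[ 1  -6   3  |  -15 ]
[ 0  -1  -1  |   -9 ]
[ 0   0  24  |   96 ]
Back-substitution:
u = (96) / 24 = 4
t = (-9 - (-1)*(4)) / -1 = 5
s = (-15 - (-6)*(5) - (3)*(4)) / 1 = 3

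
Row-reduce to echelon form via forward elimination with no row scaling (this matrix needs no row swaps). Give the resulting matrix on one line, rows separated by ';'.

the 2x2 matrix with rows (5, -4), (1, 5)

Forward elimination:
R2 <- R2 - (1/5)*R1:  [    0  29/5 ]
Row echelon form:
[ 5    -4 ]
[ 0  29/5 ]

REF = [5 -4; 0 29/5]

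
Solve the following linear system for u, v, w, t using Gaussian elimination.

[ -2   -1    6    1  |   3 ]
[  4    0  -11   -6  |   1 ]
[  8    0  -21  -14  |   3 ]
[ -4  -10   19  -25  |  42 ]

(-4, -2, -1, -1)

Forward elimination on [A|b]:
R2 <- R2 - (-2)*R1:  [  0  -2   1  -4   7 ]
R3 <- R3 - (-4)*R1:  [   0   -4    3  -10   15 ]
R4 <- R4 - (2)*R1:  [   0   -8    7  -27   36 ]
R3 <- R3 - (2)*R2:  [  0   0   1  -2   1 ]
R4 <- R4 - (4)*R2:  [   0    0    3  -11    8 ]
R4 <- R4 - (3)*R3:  [  0   0   0  -5   5 ]
Row echelon form:
[ -2  -1  6   1  |  3 ]
[  0  -2  1  -4  |  7 ]
[  0   0  1  -2  |  1 ]
[  0   0  0  -5  |  5 ]
Back-substitution:
t = (5) / -5 = -1
w = (1 - (-2)*(-1)) / 1 = -1
v = (7 - (1)*(-1) - (-4)*(-1)) / -2 = -2
u = (3 - (-1)*(-2) - (6)*(-1) - (1)*(-1)) / -2 = -4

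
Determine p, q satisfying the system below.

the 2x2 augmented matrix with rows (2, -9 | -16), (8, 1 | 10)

(1, 2)

Forward elimination on [A|b]:
R2 <- R2 - (4)*R1:  [  0  37  74 ]
Row echelon form:
[ 2  -9  |  -16 ]
[ 0  37  |   74 ]
Back-substitution:
q = (74) / 37 = 2
p = (-16 - (-9)*(2)) / 2 = 1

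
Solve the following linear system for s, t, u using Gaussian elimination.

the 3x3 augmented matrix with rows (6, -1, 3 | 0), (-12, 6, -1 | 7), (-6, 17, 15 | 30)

(1, 3, -1)

Forward elimination on [A|b]:
R2 <- R2 - (-2)*R1:  [ 0  4  5  7 ]
R3 <- R3 - (-1)*R1:  [  0  16  18  30 ]
R3 <- R3 - (4)*R2:  [  0   0  -2   2 ]
Row echelon form:
[ 6  -1   3  |  0 ]
[ 0   4   5  |  7 ]
[ 0   0  -2  |  2 ]
Back-substitution:
u = (2) / -2 = -1
t = (7 - (5)*(-1)) / 4 = 3
s = (0 - (-1)*(3) - (3)*(-1)) / 6 = 1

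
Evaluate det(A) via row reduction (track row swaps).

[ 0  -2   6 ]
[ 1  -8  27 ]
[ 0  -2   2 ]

Forward elimination:
R1 <-> R2   (pivot in column 1 was zero)
[ 1  -8  27 ]
[ 0  -2   6 ]
[ 0  -2   2 ]
R3 <- R3 - (1)*R2:  [  0   0  -4 ]
Upper-triangular form:
[ 1  -8  27 ]
[ 0  -2   6 ]
[ 0   0  -4 ]
det(A) = (-1)^1 * (1) * (-2) * (-4) = -8  (1 row swap -> sign -1)

det(A) = -8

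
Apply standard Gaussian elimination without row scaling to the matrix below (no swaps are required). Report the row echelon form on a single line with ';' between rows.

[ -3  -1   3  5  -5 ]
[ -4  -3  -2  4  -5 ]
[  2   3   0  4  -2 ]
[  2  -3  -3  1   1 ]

Forward elimination:
R2 <- R2 - (4/3)*R1:  [    0  -5/3    -6  -8/3   5/3 ]
R3 <- R3 - (-2/3)*R1:  [     0    7/3      2   22/3  -16/3 ]
R4 <- R4 - (-2/3)*R1:  [     0  -11/3     -1   13/3   -7/3 ]
R3 <- R3 - (-7/5)*R2:  [     0      0  -32/5   18/5     -3 ]
R4 <- R4 - (11/5)*R2:  [    0     0  61/5  51/5    -6 ]
R4 <- R4 - (-61/32)*R3:  [       0        0        0   273/16  -375/32 ]
Row echelon form:
[ -3    -1      3       5       -5 ]
[  0  -5/3     -6    -8/3      5/3 ]
[  0     0  -32/5    18/5       -3 ]
[  0     0      0  273/16  -375/32 ]

REF = [-3 -1 3 5 -5; 0 -5/3 -6 -8/3 5/3; 0 0 -32/5 18/5 -3; 0 0 0 273/16 -375/32]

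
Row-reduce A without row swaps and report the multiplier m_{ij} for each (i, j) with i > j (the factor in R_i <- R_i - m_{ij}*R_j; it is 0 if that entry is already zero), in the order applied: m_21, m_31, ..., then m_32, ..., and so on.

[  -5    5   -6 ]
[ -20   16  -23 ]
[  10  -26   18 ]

multipliers: 4, -2, 4

Forward elimination:
R2 <- R2 - (4)*R1:  [  0  -4   1 ]
R3 <- R3 - (-2)*R1:  [   0  -16    6 ]
R3 <- R3 - (4)*R2:  [ 0  0  2 ]
Multipliers (in order of application): m_{21} = 4, m_{31} = -2, m_{32} = 4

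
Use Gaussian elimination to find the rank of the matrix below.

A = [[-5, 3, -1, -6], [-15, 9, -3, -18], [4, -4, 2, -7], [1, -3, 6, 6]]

Row reduction:
R2 <- R2 - (3)*R1:  [ 0  0  0  0 ]
R3 <- R3 - (-4/5)*R1:  [     0   -8/5    6/5  -59/5 ]
R4 <- R4 - (-1/5)*R1:  [     0  -12/5   29/5   24/5 ]
R2 <-> R3   (pivot in column 2 was zero)
[ -5      3    -1     -6 ]
[  0   -8/5   6/5  -59/5 ]
[  0      0     0      0 ]
[  0  -12/5  29/5   24/5 ]
R4 <- R4 - (3/2)*R2:  [    0     0     4  45/2 ]
R3 <-> R4   (pivot in column 3 was zero)
[ -5     3   -1     -6 ]
[  0  -8/5  6/5  -59/5 ]
[  0     0    4   45/2 ]
[  0     0    0      0 ]
Row echelon form:
[ -5     3   -1     -6 ]
[  0  -8/5  6/5  -59/5 ]
[  0     0    4   45/2 ]
[  0     0    0      0 ]
Nonzero rows / pivot columns: 3

rank(A) = 3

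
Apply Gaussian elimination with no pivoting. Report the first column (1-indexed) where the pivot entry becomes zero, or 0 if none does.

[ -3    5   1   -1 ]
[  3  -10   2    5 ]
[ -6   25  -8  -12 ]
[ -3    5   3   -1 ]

Naive forward elimination:
R2 <- R2 - (-1)*R1:  [  0  -5   3   4 ]
R3 <- R3 - (2)*R1:  [   0   15  -10  -10 ]
R4 <- R4 - (1)*R1:  [ 0  0  2  0 ]
R3 <- R3 - (-3)*R2:  [  0   0  -1   2 ]
R4 <- R4 - (-2)*R3:  [ 0  0  0  4 ]
All pivots nonzero; naive elimination completes without hitting a zero pivot.

first zero-pivot column = 0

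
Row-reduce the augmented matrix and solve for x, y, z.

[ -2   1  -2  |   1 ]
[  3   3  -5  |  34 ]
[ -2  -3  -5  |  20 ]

Forward elimination on [A|b]:
R2 <- R2 - (-3/2)*R1:  [    0   9/2    -8  71/2 ]
R3 <- R3 - (1)*R1:  [  0  -4  -3  19 ]
R3 <- R3 - (-8/9)*R2:  [     0      0  -91/9  455/9 ]
Row echelon form:
[ -2    1     -2  |      1 ]
[  0  9/2     -8  |   71/2 ]
[  0    0  -91/9  |  455/9 ]
Back-substitution:
z = (455/9) / (-91/9) = -5
y = (71/2 - (-8)*(-5)) / (9/2) = -1
x = (1 - (1)*(-1) - (-2)*(-5)) / -2 = 4

(4, -1, -5)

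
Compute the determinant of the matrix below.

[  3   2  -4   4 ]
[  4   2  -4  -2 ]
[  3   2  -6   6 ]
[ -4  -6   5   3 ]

Forward elimination:
R2 <- R2 - (4/3)*R1:  [     0   -2/3    4/3  -22/3 ]
R3 <- R3 - (1)*R1:  [  0   0  -2   2 ]
R4 <- R4 - (-4/3)*R1:  [     0  -10/3   -1/3   25/3 ]
R4 <- R4 - (5)*R2:  [  0   0  -7  45 ]
R4 <- R4 - (7/2)*R3:  [  0   0   0  38 ]
Upper-triangular form:
[ 3     2   -4      4 ]
[ 0  -2/3  4/3  -22/3 ]
[ 0     0   -2      2 ]
[ 0     0    0     38 ]
det(A) = (-1)^0 * (3) * (-2/3) * (-2) * (38) = 152  (0 row swaps -> sign +1)

det(A) = 152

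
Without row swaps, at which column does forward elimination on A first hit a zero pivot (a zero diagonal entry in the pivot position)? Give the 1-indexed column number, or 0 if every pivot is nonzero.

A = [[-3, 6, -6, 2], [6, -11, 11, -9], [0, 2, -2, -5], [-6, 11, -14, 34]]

Naive forward elimination:
R2 <- R2 - (-2)*R1:  [  0   1  -1  -5 ]
R4 <- R4 - (2)*R1:  [  0  -1  -2  30 ]
R3 <- R3 - (2)*R2:  [ 0  0  0  5 ]
R4 <- R4 - (-1)*R2:  [  0   0  -3  25 ]
Matrix at this point:
[ -3  6  -6   2 ]
[  0  1  -1  -5 ]
[  0  0   0   5 ]
[  0  0  -3  25 ]
Pivot entry (3,3) is zero but row 4 has -3 in column 3 -> naive elimination stops; a row interchange (e.g. R3 <-> R4) would be required here.

first zero-pivot column = 3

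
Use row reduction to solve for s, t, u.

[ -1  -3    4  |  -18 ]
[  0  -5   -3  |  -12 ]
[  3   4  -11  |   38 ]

(5, 3, -1)

Forward elimination on [A|b]:
R3 <- R3 - (-3)*R1:  [   0   -5    1  -16 ]
R3 <- R3 - (1)*R2:  [  0   0   4  -4 ]
Row echelon form:
[ -1  -3   4  |  -18 ]
[  0  -5  -3  |  -12 ]
[  0   0   4  |   -4 ]
Back-substitution:
u = (-4) / 4 = -1
t = (-12 - (-3)*(-1)) / -5 = 3
s = (-18 - (-3)*(3) - (4)*(-1)) / -1 = 5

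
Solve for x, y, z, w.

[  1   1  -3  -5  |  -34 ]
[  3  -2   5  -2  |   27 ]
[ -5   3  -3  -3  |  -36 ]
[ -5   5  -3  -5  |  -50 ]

(0, -4, 5, 3)

Forward elimination on [A|b]:
R2 <- R2 - (3)*R1:  [   0   -5   14   13  129 ]
R3 <- R3 - (-5)*R1:  [    0     8   -18   -28  -206 ]
R4 <- R4 - (-5)*R1:  [    0    10   -18   -30  -220 ]
R3 <- R3 - (-8/5)*R2:  [     0      0   22/5  -36/5    2/5 ]
R4 <- R4 - (-2)*R2:  [  0   0  10  -4  38 ]
R4 <- R4 - (25/11)*R3:  [      0       0       0  136/11  408/11 ]
Row echelon form:
[ 1   1    -3      -5  |     -34 ]
[ 0  -5    14      13  |     129 ]
[ 0   0  22/5   -36/5  |     2/5 ]
[ 0   0     0  136/11  |  408/11 ]
Back-substitution:
w = (408/11) / (136/11) = 3
z = (2/5 - (-36/5)*(3)) / (22/5) = 5
y = (129 - (14)*(5) - (13)*(3)) / -5 = -4
x = (-34 - (1)*(-4) - (-3)*(5) - (-5)*(3)) / 1 = 0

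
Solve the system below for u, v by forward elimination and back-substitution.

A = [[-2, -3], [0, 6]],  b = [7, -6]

(-2, -1)

Forward elimination on [A|b]:
Row echelon form:
[ -2  -3  |   7 ]
[  0   6  |  -6 ]
Back-substitution:
v = (-6) / 6 = -1
u = (7 - (-3)*(-1)) / -2 = -2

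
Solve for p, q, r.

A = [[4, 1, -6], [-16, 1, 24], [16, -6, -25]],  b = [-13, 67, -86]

(2, 3, 4)

Forward elimination on [A|b]:
R2 <- R2 - (-4)*R1:  [  0   5   0  15 ]
R3 <- R3 - (4)*R1:  [   0  -10   -1  -34 ]
R3 <- R3 - (-2)*R2:  [  0   0  -1  -4 ]
Row echelon form:
[ 4  1  -6  |  -13 ]
[ 0  5   0  |   15 ]
[ 0  0  -1  |   -4 ]
Back-substitution:
r = (-4) / -1 = 4
q = (15) / 5 = 3
p = (-13 - (1)*(3) - (-6)*(4)) / 4 = 2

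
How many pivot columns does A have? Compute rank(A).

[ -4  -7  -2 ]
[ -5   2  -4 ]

rank(A) = 2

Row reduction:
R2 <- R2 - (5/4)*R1:  [    0  43/4  -3/2 ]
Row echelon form:
[ -4    -7    -2 ]
[  0  43/4  -3/2 ]
Nonzero rows / pivot columns: 2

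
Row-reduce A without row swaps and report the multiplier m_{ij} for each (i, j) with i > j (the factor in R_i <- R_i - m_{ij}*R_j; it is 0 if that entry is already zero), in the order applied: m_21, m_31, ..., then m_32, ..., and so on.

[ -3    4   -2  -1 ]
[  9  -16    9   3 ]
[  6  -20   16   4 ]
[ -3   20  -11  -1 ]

Forward elimination:
R2 <- R2 - (-3)*R1:  [  0  -4   3   0 ]
R3 <- R3 - (-2)*R1:  [   0  -12   12    2 ]
R4 <- R4 - (1)*R1:  [  0  16  -9   0 ]
R3 <- R3 - (3)*R2:  [ 0  0  3  2 ]
R4 <- R4 - (-4)*R2:  [ 0  0  3  0 ]
R4 <- R4 - (1)*R3:  [  0   0   0  -2 ]
Multipliers (in order of application): m_{21} = -3, m_{31} = -2, m_{41} = 1, m_{32} = 3, m_{42} = -4, m_{43} = 1

multipliers: -3, -2, 1, 3, -4, 1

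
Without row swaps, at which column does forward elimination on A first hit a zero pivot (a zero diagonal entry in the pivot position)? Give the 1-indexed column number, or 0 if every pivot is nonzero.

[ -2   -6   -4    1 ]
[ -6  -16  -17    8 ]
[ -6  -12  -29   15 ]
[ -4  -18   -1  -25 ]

Naive forward elimination:
R2 <- R2 - (3)*R1:  [  0   2  -5   5 ]
R3 <- R3 - (3)*R1:  [   0    6  -17   12 ]
R4 <- R4 - (2)*R1:  [   0   -6    7  -27 ]
R3 <- R3 - (3)*R2:  [  0   0  -2  -3 ]
R4 <- R4 - (-3)*R2:  [   0    0   -8  -12 ]
R4 <- R4 - (4)*R3:  [ 0  0  0  0 ]
Matrix at this point:
[ -2  -6  -4   1 ]
[  0   2  -5   5 ]
[  0   0  -2  -3 ]
[  0   0   0   0 ]
Pivot entry (4,4) in the last row is zero and there are no rows below to swap with -> zero pivot in column 4 (A is singular).

first zero-pivot column = 4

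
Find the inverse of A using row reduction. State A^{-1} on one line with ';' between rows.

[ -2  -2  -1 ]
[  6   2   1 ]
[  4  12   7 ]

inverse = [1/4 1/4 0; -19/4 -5/4 -1/2; 8 2 1]

Gauss-Jordan on [A | I]:
R1 <- (1/-2)*R1:  [    1     1   1/2  |  -1/2     0     0 ]
R2 <- R2 - (6)*R1:  [  0  -4  -2  |   3   1   0 ]
R3 <- R3 - (4)*R1:  [ 0  8  5  |  2  0  1 ]
R2 <- (1/-4)*R2:  [    0     1   1/2  |  -3/4  -1/4     0 ]
R1 <- R1 - (1)*R2:  [   1    0    0  |  1/4  1/4    0 ]
R3 <- R3 - (8)*R2:  [ 0  0  1  |  8  2  1 ]
R2 <- R2 - (1/2)*R3:  [     0      1      0  |  -19/4   -5/4   -1/2 ]
Right block of [I | A^{-1}] is the inverse:
[   1/4   1/4     0 ]
[ -19/4  -5/4  -1/2 ]
[     8     2     1 ]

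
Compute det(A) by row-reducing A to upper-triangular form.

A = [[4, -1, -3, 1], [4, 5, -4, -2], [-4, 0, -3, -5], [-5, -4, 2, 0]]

Forward elimination:
R2 <- R2 - (1)*R1:  [  0   6  -1  -3 ]
R3 <- R3 - (-1)*R1:  [  0  -1  -6  -4 ]
R4 <- R4 - (-5/4)*R1:  [     0  -21/4   -7/4    5/4 ]
R3 <- R3 - (-1/6)*R2:  [     0      0  -37/6   -9/2 ]
R4 <- R4 - (-7/8)*R2:  [     0      0  -21/8  -11/8 ]
R4 <- R4 - (63/148)*R3:  [     0      0      0  20/37 ]
Upper-triangular form:
[ 4  -1     -3      1 ]
[ 0   6     -1     -3 ]
[ 0   0  -37/6   -9/2 ]
[ 0   0      0  20/37 ]
det(A) = (-1)^0 * (4) * (6) * (-37/6) * (20/37) = -80  (0 row swaps -> sign +1)

det(A) = -80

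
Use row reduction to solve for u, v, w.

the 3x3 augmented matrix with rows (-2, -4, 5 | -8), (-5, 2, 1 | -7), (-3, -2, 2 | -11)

(3, 3, 2)

Forward elimination on [A|b]:
R2 <- R2 - (5/2)*R1:  [     0     12  -23/2     13 ]
R3 <- R3 - (3/2)*R1:  [     0      4  -11/2      1 ]
R3 <- R3 - (1/3)*R2:  [     0      0   -5/3  -10/3 ]
Row echelon form:
[ -2  -4      5  |     -8 ]
[  0  12  -23/2  |     13 ]
[  0   0   -5/3  |  -10/3 ]
Back-substitution:
w = (-10/3) / (-5/3) = 2
v = (13 - (-23/2)*(2)) / 12 = 3
u = (-8 - (-4)*(3) - (5)*(2)) / -2 = 3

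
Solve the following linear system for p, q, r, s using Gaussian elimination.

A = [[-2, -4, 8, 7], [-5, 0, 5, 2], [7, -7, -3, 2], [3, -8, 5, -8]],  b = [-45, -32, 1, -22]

(5, 5, -1, -1)

Forward elimination on [A|b]:
R2 <- R2 - (5/2)*R1:  [     0     10    -15  -31/2  161/2 ]
R3 <- R3 - (-7/2)*R1:  [      0     -21      25    53/2  -313/2 ]
R4 <- R4 - (-3/2)*R1:  [      0     -14      17     5/2  -179/2 ]
R3 <- R3 - (-21/10)*R2:  [       0        0    -13/2  -121/20   251/20 ]
R4 <- R4 - (-7/5)*R2:  [     0      0     -4  -96/5  116/5 ]
R4 <- R4 - (8/13)*R3:  [        0         0         0  -1006/65   1006/65 ]
Row echelon form:
[ -2  -4      8         7  |      -45 ]
[  0  10    -15     -31/2  |    161/2 ]
[  0   0  -13/2   -121/20  |   251/20 ]
[  0   0      0  -1006/65  |  1006/65 ]
Back-substitution:
s = (1006/65) / (-1006/65) = -1
r = (251/20 - (-121/20)*(-1)) / (-13/2) = -1
q = (161/2 - (-15)*(-1) - (-31/2)*(-1)) / 10 = 5
p = (-45 - (-4)*(5) - (8)*(-1) - (7)*(-1)) / -2 = 5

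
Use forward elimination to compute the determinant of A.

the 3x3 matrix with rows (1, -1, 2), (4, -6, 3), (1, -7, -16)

Forward elimination:
R2 <- R2 - (4)*R1:  [  0  -2  -5 ]
R3 <- R3 - (1)*R1:  [   0   -6  -18 ]
R3 <- R3 - (3)*R2:  [  0   0  -3 ]
Upper-triangular form:
[ 1  -1   2 ]
[ 0  -2  -5 ]
[ 0   0  -3 ]
det(A) = (-1)^0 * (1) * (-2) * (-3) = 6  (0 row swaps -> sign +1)

det(A) = 6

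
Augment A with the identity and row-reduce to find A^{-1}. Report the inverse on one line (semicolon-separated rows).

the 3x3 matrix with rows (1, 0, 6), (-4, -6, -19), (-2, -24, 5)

Gauss-Jordan on [A | I]:
R2 <- R2 - (-4)*R1:  [  0  -6   5  |   4   1   0 ]
R3 <- R3 - (-2)*R1:  [   0  -24   17  |    2    0    1 ]
R2 <- (1/-6)*R2:  [    0     1  -5/6  |  -2/3  -1/6     0 ]
R3 <- R3 - (-24)*R2:  [   0    0   -3  |  -14   -4    1 ]
R3 <- (1/-3)*R3:  [    0     0     1  |  14/3   4/3  -1/3 ]
R1 <- R1 - (6)*R3:  [   1    0    0  |  -27   -8    2 ]
R2 <- R2 - (-5/6)*R3:  [     0      1      0  |   29/9  17/18  -5/18 ]
Right block of [I | A^{-1}] is the inverse:
[  -27     -8      2 ]
[ 29/9  17/18  -5/18 ]
[ 14/3    4/3   -1/3 ]

inverse = [-27 -8 2; 29/9 17/18 -5/18; 14/3 4/3 -1/3]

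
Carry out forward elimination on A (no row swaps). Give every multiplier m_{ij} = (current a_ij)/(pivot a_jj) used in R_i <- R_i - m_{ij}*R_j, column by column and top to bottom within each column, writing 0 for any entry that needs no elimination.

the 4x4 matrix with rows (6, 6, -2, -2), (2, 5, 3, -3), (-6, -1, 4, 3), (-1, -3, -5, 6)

Forward elimination:
R2 <- R2 - (1/3)*R1:  [    0     3  11/3  -7/3 ]
R3 <- R3 - (-1)*R1:  [ 0  5  2  1 ]
R4 <- R4 - (-1/6)*R1:  [     0     -2  -16/3   17/3 ]
R3 <- R3 - (5/3)*R2:  [     0      0  -37/9   44/9 ]
R4 <- R4 - (-2/3)*R2:  [     0      0  -26/9   37/9 ]
R4 <- R4 - (26/37)*R3:  [     0      0      0  25/37 ]
Multipliers (in order of application): m_{21} = 1/3, m_{31} = -1, m_{41} = -1/6, m_{32} = 5/3, m_{42} = -2/3, m_{43} = 26/37

multipliers: 1/3, -1, -1/6, 5/3, -2/3, 26/37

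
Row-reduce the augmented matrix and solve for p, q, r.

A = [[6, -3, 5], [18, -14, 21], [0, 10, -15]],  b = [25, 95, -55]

Forward elimination on [A|b]:
R2 <- R2 - (3)*R1:  [  0  -5   6  20 ]
R3 <- R3 - (-2)*R2:  [   0    0   -3  -15 ]
Row echelon form:
[ 6  -3   5  |   25 ]
[ 0  -5   6  |   20 ]
[ 0   0  -3  |  -15 ]
Back-substitution:
r = (-15) / -3 = 5
q = (20 - (6)*(5)) / -5 = 2
p = (25 - (-3)*(2) - (5)*(5)) / 6 = 1

(1, 2, 5)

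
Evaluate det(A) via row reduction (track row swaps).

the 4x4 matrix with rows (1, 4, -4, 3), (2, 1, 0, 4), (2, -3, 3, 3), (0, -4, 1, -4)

Forward elimination:
R2 <- R2 - (2)*R1:  [  0  -7   8  -2 ]
R3 <- R3 - (2)*R1:  [   0  -11   11   -3 ]
R3 <- R3 - (11/7)*R2:  [     0      0  -11/7    1/7 ]
R4 <- R4 - (4/7)*R2:  [     0      0  -25/7  -20/7 ]
R4 <- R4 - (25/11)*R3:  [      0       0       0  -35/11 ]
Upper-triangular form:
[ 1   4     -4       3 ]
[ 0  -7      8      -2 ]
[ 0   0  -11/7     1/7 ]
[ 0   0      0  -35/11 ]
det(A) = (-1)^0 * (1) * (-7) * (-11/7) * (-35/11) = -35  (0 row swaps -> sign +1)

det(A) = -35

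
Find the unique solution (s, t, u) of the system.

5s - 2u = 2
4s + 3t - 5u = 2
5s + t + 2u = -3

(0, -1, -1)

Forward elimination on [A|b]:
R2 <- R2 - (4/5)*R1:  [     0      3  -17/5    2/5 ]
R3 <- R3 - (1)*R1:  [  0   1   4  -5 ]
R3 <- R3 - (1/3)*R2:  [      0       0   77/15  -77/15 ]
Row echelon form:
[ 5  0     -2  |       2 ]
[ 0  3  -17/5  |     2/5 ]
[ 0  0  77/15  |  -77/15 ]
Back-substitution:
u = (-77/15) / (77/15) = -1
t = (2/5 - (-17/5)*(-1)) / 3 = -1
s = (2 - (-2)*(-1)) / 5 = 0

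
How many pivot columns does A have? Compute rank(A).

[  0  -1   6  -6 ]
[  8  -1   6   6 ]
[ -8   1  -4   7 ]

Row reduction:
R1 <-> R2   (pivot in column 1 was zero)
[  8  -1   6   6 ]
[  0  -1   6  -6 ]
[ -8   1  -4   7 ]
R3 <- R3 - (-1)*R1:  [  0   0   2  13 ]
Row echelon form:
[ 8  -1  6   6 ]
[ 0  -1  6  -6 ]
[ 0   0  2  13 ]
Nonzero rows / pivot columns: 3

rank(A) = 3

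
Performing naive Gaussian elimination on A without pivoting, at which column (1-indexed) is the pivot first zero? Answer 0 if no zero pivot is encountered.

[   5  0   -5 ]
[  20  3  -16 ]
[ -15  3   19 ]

Naive forward elimination:
R2 <- R2 - (4)*R1:  [ 0  3  4 ]
R3 <- R3 - (-3)*R1:  [ 0  3  4 ]
R3 <- R3 - (1)*R2:  [ 0  0  0 ]
Matrix at this point:
[ 5  0  -5 ]
[ 0  3   4 ]
[ 0  0   0 ]
Pivot entry (3,3) in the last row is zero and there are no rows below to swap with -> zero pivot in column 3 (A is singular).

first zero-pivot column = 3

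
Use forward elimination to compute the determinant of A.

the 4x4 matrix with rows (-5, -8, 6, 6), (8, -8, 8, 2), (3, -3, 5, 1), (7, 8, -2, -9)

det(A) = -592

Forward elimination:
R2 <- R2 - (-8/5)*R1:  [      0  -104/5    88/5    58/5 ]
R3 <- R3 - (-3/5)*R1:  [     0  -39/5   43/5   23/5 ]
R4 <- R4 - (-7/5)*R1:  [     0  -16/5   32/5   -3/5 ]
R3 <- R3 - (3/8)*R2:  [   0    0    2  1/4 ]
R4 <- R4 - (2/13)*R2:  [      0       0   48/13  -31/13 ]
R4 <- R4 - (24/13)*R3:  [      0       0       0  -37/13 ]
Upper-triangular form:
[ -5      -8     6       6 ]
[  0  -104/5  88/5    58/5 ]
[  0       0     2     1/4 ]
[  0       0     0  -37/13 ]
det(A) = (-1)^0 * (-5) * (-104/5) * (2) * (-37/13) = -592  (0 row swaps -> sign +1)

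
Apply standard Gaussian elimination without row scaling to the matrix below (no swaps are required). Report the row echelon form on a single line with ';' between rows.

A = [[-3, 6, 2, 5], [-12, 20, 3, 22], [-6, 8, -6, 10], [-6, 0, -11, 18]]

Forward elimination:
R2 <- R2 - (4)*R1:  [  0  -4  -5   2 ]
R3 <- R3 - (2)*R1:  [   0   -4  -10    0 ]
R4 <- R4 - (2)*R1:  [   0  -12  -15    8 ]
R3 <- R3 - (1)*R2:  [  0   0  -5  -2 ]
R4 <- R4 - (3)*R2:  [ 0  0  0  2 ]
Row echelon form:
[ -3   6   2   5 ]
[  0  -4  -5   2 ]
[  0   0  -5  -2 ]
[  0   0   0   2 ]

REF = [-3 6 2 5; 0 -4 -5 2; 0 0 -5 -2; 0 0 0 2]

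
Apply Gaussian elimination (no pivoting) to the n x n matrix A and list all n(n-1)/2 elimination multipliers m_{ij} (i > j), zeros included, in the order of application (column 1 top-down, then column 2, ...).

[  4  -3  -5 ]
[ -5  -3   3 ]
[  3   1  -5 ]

multipliers: -5/4, 3/4, -13/27

Forward elimination:
R2 <- R2 - (-5/4)*R1:  [     0  -27/4  -13/4 ]
R3 <- R3 - (3/4)*R1:  [    0  13/4  -5/4 ]
R3 <- R3 - (-13/27)*R2:  [      0       0  -76/27 ]
Multipliers (in order of application): m_{21} = -5/4, m_{31} = 3/4, m_{32} = -13/27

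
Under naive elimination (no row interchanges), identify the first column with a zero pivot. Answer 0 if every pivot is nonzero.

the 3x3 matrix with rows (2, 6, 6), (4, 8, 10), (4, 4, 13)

first zero-pivot column = 0

Naive forward elimination:
R2 <- R2 - (2)*R1:  [  0  -4  -2 ]
R3 <- R3 - (2)*R1:  [  0  -8   1 ]
R3 <- R3 - (2)*R2:  [ 0  0  5 ]
All pivots nonzero; naive elimination completes without hitting a zero pivot.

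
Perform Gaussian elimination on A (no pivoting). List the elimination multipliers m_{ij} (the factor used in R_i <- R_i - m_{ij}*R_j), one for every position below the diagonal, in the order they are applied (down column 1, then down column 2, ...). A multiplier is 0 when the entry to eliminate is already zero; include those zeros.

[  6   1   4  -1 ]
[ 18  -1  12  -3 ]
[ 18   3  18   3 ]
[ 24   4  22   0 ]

multipliers: 3, 3, 4, 0, 0, 1

Forward elimination:
R2 <- R2 - (3)*R1:  [  0  -4   0   0 ]
R3 <- R3 - (3)*R1:  [ 0  0  6  6 ]
R4 <- R4 - (4)*R1:  [ 0  0  6  4 ]
R3: entry in column 2 is already 0 -> m_{32} = 0 (no row operation needed)
R4: entry in column 2 is already 0 -> m_{42} = 0 (no row operation needed)
R4 <- R4 - (1)*R3:  [  0   0   0  -2 ]
Multipliers (in order of application): m_{21} = 3, m_{31} = 3, m_{41} = 4, m_{32} = 0, m_{42} = 0, m_{43} = 1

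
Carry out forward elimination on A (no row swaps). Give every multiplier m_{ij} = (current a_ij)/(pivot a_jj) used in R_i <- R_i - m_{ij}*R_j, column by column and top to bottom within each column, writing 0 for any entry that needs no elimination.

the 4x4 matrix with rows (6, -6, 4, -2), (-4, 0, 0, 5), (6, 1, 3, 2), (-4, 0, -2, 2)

multipliers: -2/3, 1, -2/3, -7/4, 1, -6/11

Forward elimination:
R2 <- R2 - (-2/3)*R1:  [    0    -4   8/3  11/3 ]
R3 <- R3 - (1)*R1:  [  0   7  -1   4 ]
R4 <- R4 - (-2/3)*R1:  [   0   -4  2/3  2/3 ]
R3 <- R3 - (-7/4)*R2:  [      0       0    11/3  125/12 ]
R4 <- R4 - (1)*R2:  [  0   0  -2  -3 ]
R4 <- R4 - (-6/11)*R3:  [     0      0      0  59/22 ]
Multipliers (in order of application): m_{21} = -2/3, m_{31} = 1, m_{41} = -2/3, m_{32} = -7/4, m_{42} = 1, m_{43} = -6/11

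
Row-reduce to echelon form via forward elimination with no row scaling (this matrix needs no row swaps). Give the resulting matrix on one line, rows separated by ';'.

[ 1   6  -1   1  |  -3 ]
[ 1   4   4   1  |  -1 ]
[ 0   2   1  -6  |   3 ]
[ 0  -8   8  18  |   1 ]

REF = [1 6 -1 1 -3; 0 -2 5 0 2; 0 0 6 -6 5; 0 0 0 6 3]

Forward elimination:
R2 <- R2 - (1)*R1:  [  0  -2   5   0   2 ]
R3 <- R3 - (-1)*R2:  [  0   0   6  -6   5 ]
R4 <- R4 - (4)*R2:  [   0    0  -12   18   -7 ]
R4 <- R4 - (-2)*R3:  [ 0  0  0  6  3 ]
Row echelon form:
[ 1   6  -1   1  |  -3 ]
[ 0  -2   5   0  |   2 ]
[ 0   0   6  -6  |   5 ]
[ 0   0   0   6  |   3 ]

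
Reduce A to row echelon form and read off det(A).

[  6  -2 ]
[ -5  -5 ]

Forward elimination:
R2 <- R2 - (-5/6)*R1:  [     0  -20/3 ]
Upper-triangular form:
[ 6     -2 ]
[ 0  -20/3 ]
det(A) = (-1)^0 * (6) * (-20/3) = -40  (0 row swaps -> sign +1)

det(A) = -40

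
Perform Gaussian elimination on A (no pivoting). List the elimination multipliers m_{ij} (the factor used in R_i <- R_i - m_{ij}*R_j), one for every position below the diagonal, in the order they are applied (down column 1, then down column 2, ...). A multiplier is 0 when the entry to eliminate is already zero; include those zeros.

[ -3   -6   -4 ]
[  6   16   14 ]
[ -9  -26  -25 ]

multipliers: -2, 3, -2

Forward elimination:
R2 <- R2 - (-2)*R1:  [ 0  4  6 ]
R3 <- R3 - (3)*R1:  [   0   -8  -13 ]
R3 <- R3 - (-2)*R2:  [  0   0  -1 ]
Multipliers (in order of application): m_{21} = -2, m_{31} = 3, m_{32} = -2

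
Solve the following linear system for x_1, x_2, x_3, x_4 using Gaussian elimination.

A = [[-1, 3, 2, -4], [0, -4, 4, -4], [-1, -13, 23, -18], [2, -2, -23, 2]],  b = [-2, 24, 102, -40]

(1, -3, 2, -1)

Forward elimination on [A|b]:
R3 <- R3 - (1)*R1:  [   0  -16   21  -14  104 ]
R4 <- R4 - (-2)*R1:  [   0    4  -19   -6  -44 ]
R3 <- R3 - (4)*R2:  [ 0  0  5  2  8 ]
R4 <- R4 - (-1)*R2:  [   0    0  -15  -10  -20 ]
R4 <- R4 - (-3)*R3:  [  0   0   0  -4   4 ]
Row echelon form:
[ -1   3  2  -4  |  -2 ]
[  0  -4  4  -4  |  24 ]
[  0   0  5   2  |   8 ]
[  0   0  0  -4  |   4 ]
Back-substitution:
x_4 = (4) / -4 = -1
x_3 = (8 - (2)*(-1)) / 5 = 2
x_2 = (24 - (4)*(2) - (-4)*(-1)) / -4 = -3
x_1 = (-2 - (3)*(-3) - (2)*(2) - (-4)*(-1)) / -1 = 1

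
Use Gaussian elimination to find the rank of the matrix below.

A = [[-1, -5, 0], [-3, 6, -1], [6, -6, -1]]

rank(A) = 3

Row reduction:
R2 <- R2 - (3)*R1:  [  0  21  -1 ]
R3 <- R3 - (-6)*R1:  [   0  -36   -1 ]
R3 <- R3 - (-12/7)*R2:  [     0      0  -19/7 ]
Row echelon form:
[ -1  -5      0 ]
[  0  21     -1 ]
[  0   0  -19/7 ]
Nonzero rows / pivot columns: 3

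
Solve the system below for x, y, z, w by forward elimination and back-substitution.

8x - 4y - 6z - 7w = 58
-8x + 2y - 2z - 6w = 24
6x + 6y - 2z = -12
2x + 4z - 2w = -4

Forward elimination on [A|b]:
R2 <- R2 - (-1)*R1:  [   0   -2   -8  -13   82 ]
R3 <- R3 - (3/4)*R1:  [      0       9     5/2    21/4  -111/2 ]
R4 <- R4 - (1/4)*R1:  [     0      1   11/2   -1/4  -37/2 ]
R3 <- R3 - (-9/2)*R2:  [      0       0   -67/2  -213/4   627/2 ]
R4 <- R4 - (-1/2)*R2:  [     0      0    3/2  -27/4   45/2 ]
R4 <- R4 - (-3/67)*R3:  [       0        0        0  -612/67  2448/67 ]
Row echelon form:
[ 8  -4     -6       -7  |       58 ]
[ 0  -2     -8      -13  |       82 ]
[ 0   0  -67/2   -213/4  |    627/2 ]
[ 0   0      0  -612/67  |  2448/67 ]
Back-substitution:
w = (2448/67) / (-612/67) = -4
z = (627/2 - (-213/4)*(-4)) / (-67/2) = -3
y = (82 - (-8)*(-3) - (-13)*(-4)) / -2 = -3
x = (58 - (-4)*(-3) - (-6)*(-3) - (-7)*(-4)) / 8 = 0

(0, -3, -3, -4)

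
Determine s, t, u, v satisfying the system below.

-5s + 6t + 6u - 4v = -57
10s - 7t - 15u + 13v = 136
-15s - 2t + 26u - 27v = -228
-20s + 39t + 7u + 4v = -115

(3, -1, -4, 3)

Forward elimination on [A|b]:
R2 <- R2 - (-2)*R1:  [  0   5  -3   5  22 ]
R3 <- R3 - (3)*R1:  [   0  -20    8  -15  -57 ]
R4 <- R4 - (4)*R1:  [   0   15  -17   20  113 ]
R3 <- R3 - (-4)*R2:  [  0   0  -4   5  31 ]
R4 <- R4 - (3)*R2:  [  0   0  -8   5  47 ]
R4 <- R4 - (2)*R3:  [   0    0    0   -5  -15 ]
Row echelon form:
[ -5  6   6  -4  |  -57 ]
[  0  5  -3   5  |   22 ]
[  0  0  -4   5  |   31 ]
[  0  0   0  -5  |  -15 ]
Back-substitution:
v = (-15) / -5 = 3
u = (31 - (5)*(3)) / -4 = -4
t = (22 - (-3)*(-4) - (5)*(3)) / 5 = -1
s = (-57 - (6)*(-1) - (6)*(-4) - (-4)*(3)) / -5 = 3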